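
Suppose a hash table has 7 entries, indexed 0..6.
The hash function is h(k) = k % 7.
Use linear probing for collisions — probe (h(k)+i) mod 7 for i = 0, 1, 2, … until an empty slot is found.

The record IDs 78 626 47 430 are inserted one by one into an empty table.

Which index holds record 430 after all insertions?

78 hashes to 1; slot 1 is free → place at 1.
626 hashes to 3; slot 3 is free → place at 3.
47 hashes to 5; slot 5 is free → place at 5.
430 hashes to 3; 3 taken → place at 4.
Table: [_, 78, _, 626, 430, 47, _]

4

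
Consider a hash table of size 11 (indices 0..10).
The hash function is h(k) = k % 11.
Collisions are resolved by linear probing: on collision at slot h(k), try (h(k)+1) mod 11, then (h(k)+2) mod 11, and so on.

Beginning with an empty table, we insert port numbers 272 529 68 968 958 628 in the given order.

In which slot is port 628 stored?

272 hashes to 8; slot 8 is free -> place at 8.
529 hashes to 1; slot 1 is free -> place at 1.
68 hashes to 2; slot 2 is free -> place at 2.
968 hashes to 0; slot 0 is free -> place at 0.
958 hashes to 1; 1,2 taken -> place at 3.
628 hashes to 1; 1,2,3 taken -> place at 4.
Table: [968, 529, 68, 958, 628, ., ., ., 272, ., .]

4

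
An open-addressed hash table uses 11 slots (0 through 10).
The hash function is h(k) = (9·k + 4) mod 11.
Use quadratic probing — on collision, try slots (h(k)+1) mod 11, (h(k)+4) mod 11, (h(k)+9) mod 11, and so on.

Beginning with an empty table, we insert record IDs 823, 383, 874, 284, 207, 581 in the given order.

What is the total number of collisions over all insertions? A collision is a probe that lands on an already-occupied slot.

823 hashes to 8; slot 8 is free -> place at 8.
383 hashes to 8; 8 taken -> place at 9.
874 hashes to 5; slot 5 is free -> place at 5.
284 hashes to 8; 8,9 taken -> place at 1.
207 hashes to 8; 8,9,1 taken -> place at 6.
581 hashes to 8; 8,9,1,6 taken -> place at 2.
Table: [., 284, 581, ., ., 874, 207, ., 823, 383, .]

10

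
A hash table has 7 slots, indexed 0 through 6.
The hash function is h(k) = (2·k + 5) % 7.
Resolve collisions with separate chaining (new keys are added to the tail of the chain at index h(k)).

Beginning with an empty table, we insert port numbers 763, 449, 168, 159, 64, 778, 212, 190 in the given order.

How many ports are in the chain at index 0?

763 -> bucket 5
449 -> bucket 0
168 -> bucket 5 (collision)
159 -> bucket 1
64 -> bucket 0 (collision)
778 -> bucket 0 (collision)
212 -> bucket 2
190 -> bucket 0 (collision)
Final buckets:
0: 449 -> 64 -> 778 -> 190
1: 159
2: 212
3: -
4: -
5: 763 -> 168
6: -

4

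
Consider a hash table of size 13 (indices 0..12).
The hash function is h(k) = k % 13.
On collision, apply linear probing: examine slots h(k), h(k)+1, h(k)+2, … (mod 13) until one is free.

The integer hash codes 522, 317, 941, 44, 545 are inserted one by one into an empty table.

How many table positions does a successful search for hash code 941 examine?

522: h=2 => slot 2
317: h=5 => slot 5
941: h=5, probe 5,6 => slot 6
44: h=5, probe 5,6,7 => slot 7
545: h=12 => slot 12
Table: [—, —, 522, —, —, 317, 941, 44, —, —, —, —, 545]
Lookup 941: h=5, probe 5,6 → found at 6.

2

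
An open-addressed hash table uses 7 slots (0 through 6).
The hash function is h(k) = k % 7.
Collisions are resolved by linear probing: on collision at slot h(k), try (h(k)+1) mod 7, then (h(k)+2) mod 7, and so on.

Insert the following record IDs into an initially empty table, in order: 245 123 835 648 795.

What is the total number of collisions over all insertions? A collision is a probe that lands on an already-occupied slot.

3

245: h=0 -> slot 0
123: h=4 -> slot 4
835: h=2 -> slot 2
648: h=4, probe 4,5 -> slot 5
795: h=4, probe 4,5,6 -> slot 6
Table: [245, _, 835, _, 123, 648, 795]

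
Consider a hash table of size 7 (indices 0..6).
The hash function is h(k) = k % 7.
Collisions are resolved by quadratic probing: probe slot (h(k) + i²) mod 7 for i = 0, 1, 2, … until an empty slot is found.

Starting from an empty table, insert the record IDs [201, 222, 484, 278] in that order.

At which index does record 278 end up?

2

201 hashes to 5; slot 5 is free => place at 5.
222 hashes to 5; 5 taken => place at 6.
484 hashes to 1; slot 1 is free => place at 1.
278 hashes to 5; 5,6 taken => place at 2.
Table: [-, 484, 278, -, -, 201, 222]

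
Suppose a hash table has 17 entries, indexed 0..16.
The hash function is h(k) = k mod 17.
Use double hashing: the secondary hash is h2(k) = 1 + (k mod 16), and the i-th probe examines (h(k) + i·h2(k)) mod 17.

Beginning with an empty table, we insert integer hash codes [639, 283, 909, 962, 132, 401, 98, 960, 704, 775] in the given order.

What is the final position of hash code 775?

0

639: h=10 -> slot 10
283: h=11 -> slot 11
909: h=8 -> slot 8
962: h=10, h2=3, probe 10,13 -> slot 13
132: h=13, h2=5, probe 13,1 -> slot 1
401: h=10, h2=2, probe 10,12 -> slot 12
98: h=13, h2=3, probe 13,16 -> slot 16
960: h=8, h2=1, probe 8,9 -> slot 9
704: h=7 -> slot 7
775: h=10, h2=8, probe 10,1,9,0 -> slot 0
Table: [775, 132, -, -, -, -, -, 704, 909, 960, 639, 283, 401, 962, -, -, 98]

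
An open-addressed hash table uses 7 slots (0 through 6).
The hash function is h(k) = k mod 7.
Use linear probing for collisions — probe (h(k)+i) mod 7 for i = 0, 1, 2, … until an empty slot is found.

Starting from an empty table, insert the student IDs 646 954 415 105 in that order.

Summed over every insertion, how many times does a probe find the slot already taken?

646: h=2 → slot 2
954: h=2, probe 2,3 → slot 3
415: h=2, probe 2,3,4 → slot 4
105: h=0 → slot 0
Table: [105, ., 646, 954, 415, ., .]

3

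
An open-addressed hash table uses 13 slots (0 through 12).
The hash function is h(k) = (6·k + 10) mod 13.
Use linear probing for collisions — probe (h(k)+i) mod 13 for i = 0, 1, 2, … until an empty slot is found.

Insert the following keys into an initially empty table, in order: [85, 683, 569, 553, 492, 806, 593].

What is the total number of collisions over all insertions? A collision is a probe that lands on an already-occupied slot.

Insert 85: h=0, slot 0 empty → index 0.
Insert 683: h=0, slot 0 occupied → index 1.
Insert 569: h=5, slot 5 empty → index 5.
Insert 553: h=0, slots 0,1 occupied → index 2.
Insert 492: h=11, slot 11 empty → index 11.
Insert 806: h=10, slot 10 empty → index 10.
Insert 593: h=6, slot 6 empty → index 6.
Table: [85, 683, 553, ∅, ∅, 569, 593, ∅, ∅, ∅, 806, 492, ∅]

3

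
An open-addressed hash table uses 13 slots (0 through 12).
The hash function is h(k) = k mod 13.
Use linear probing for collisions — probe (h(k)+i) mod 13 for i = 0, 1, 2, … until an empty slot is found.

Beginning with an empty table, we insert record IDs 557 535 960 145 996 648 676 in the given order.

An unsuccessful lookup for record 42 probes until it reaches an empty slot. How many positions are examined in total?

2

Insert 557: h=11, slot 11 empty => index 11.
Insert 535: h=2, slot 2 empty => index 2.
Insert 960: h=11, slot 11 occupied => index 12.
Insert 145: h=2, slot 2 occupied => index 3.
Insert 996: h=8, slot 8 empty => index 8.
Insert 648: h=11, slots 11,12 occupied => index 0.
Insert 676: h=0, slot 0 occupied => index 1.
Table: [648, 676, 535, 145, ., ., ., ., 996, ., ., 557, 960]
Lookup 42: h=3, probe 3,4 → slot 4 empty, not found.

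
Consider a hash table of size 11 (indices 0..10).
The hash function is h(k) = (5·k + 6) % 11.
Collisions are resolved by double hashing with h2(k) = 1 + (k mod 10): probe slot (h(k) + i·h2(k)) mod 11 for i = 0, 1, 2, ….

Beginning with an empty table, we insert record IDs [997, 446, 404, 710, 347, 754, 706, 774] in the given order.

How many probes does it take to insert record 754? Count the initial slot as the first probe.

4

997 hashes to 8; slot 8 is free -> place at 8.
446 hashes to 3; slot 3 is free -> place at 3.
404 hashes to 2; slot 2 is free -> place at 2.
710 hashes to 3, h2=1; 3 taken -> place at 4.
347 hashes to 3, h2=8; 3 taken -> place at 0.
754 hashes to 3, h2=5; 3,8,2 taken -> place at 7.
706 hashes to 5; slot 5 is free -> place at 5.
774 hashes to 4, h2=5; 4 taken -> place at 9.
Table: [347, —, 404, 446, 710, 706, —, 754, 997, 774, —]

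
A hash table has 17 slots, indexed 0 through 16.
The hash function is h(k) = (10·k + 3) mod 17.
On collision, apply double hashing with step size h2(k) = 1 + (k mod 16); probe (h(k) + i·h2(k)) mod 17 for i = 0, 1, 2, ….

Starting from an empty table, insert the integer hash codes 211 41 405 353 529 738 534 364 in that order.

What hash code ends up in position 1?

364

211 hashes to 5; slot 5 is free → place at 5.
41 hashes to 5, h2=10; 5 taken → place at 15.
405 hashes to 7; slot 7 is free → place at 7.
353 hashes to 14; slot 14 is free → place at 14.
529 hashes to 6; slot 6 is free → place at 6.
738 hashes to 5, h2=3; 5 taken → place at 8.
534 hashes to 5, h2=7; 5 taken → place at 12.
364 hashes to 5, h2=13; 5 taken → place at 1.
Table: [-, 364, -, -, -, 211, 529, 405, 738, -, -, -, 534, -, 353, 41, -]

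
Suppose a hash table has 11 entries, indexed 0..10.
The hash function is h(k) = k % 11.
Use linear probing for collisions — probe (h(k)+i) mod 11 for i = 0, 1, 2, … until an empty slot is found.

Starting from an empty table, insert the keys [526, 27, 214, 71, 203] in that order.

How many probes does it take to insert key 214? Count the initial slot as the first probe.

2

526: h=9 → slot 9
27: h=5 → slot 5
214: h=5, probe 5,6 → slot 6
71: h=5, probe 5,6,7 → slot 7
203: h=5, probe 5,6,7,8 → slot 8
Table: [—, —, —, —, —, 27, 214, 71, 203, 526, —]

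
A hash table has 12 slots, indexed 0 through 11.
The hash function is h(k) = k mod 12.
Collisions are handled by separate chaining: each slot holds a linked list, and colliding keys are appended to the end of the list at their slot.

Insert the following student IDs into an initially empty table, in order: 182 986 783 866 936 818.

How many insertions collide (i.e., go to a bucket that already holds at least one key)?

3

182 -> bucket 2
986 -> bucket 2 (collision)
783 -> bucket 3
866 -> bucket 2 (collision)
936 -> bucket 0
818 -> bucket 2 (collision)
Final buckets:
0: 936
1: —
2: 182 -> 986 -> 866 -> 818
3: 783
4: —
5: —
6: —
7: —
8: —
9: —
10: —
11: —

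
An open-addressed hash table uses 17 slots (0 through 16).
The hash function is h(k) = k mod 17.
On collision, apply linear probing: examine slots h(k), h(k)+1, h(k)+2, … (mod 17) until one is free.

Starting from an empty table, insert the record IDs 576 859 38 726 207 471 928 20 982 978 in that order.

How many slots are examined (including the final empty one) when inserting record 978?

3

Insert 576: h=15, slot 15 empty => index 15.
Insert 859: h=9, slot 9 empty => index 9.
Insert 38: h=4, slot 4 empty => index 4.
Insert 726: h=12, slot 12 empty => index 12.
Insert 207: h=3, slot 3 empty => index 3.
Insert 471: h=12, slot 12 occupied => index 13.
Insert 928: h=10, slot 10 empty => index 10.
Insert 20: h=3, slots 3,4 occupied => index 5.
Insert 982: h=13, slot 13 occupied => index 14.
Insert 978: h=9, slots 9,10 occupied => index 11.
Table: [., ., ., 207, 38, 20, ., ., ., 859, 928, 978, 726, 471, 982, 576, .]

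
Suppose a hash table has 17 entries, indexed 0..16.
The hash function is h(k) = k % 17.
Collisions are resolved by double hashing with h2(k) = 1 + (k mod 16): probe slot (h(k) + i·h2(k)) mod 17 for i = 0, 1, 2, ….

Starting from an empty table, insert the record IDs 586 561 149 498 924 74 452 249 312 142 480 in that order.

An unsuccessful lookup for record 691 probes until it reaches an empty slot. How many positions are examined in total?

6

586 hashes to 8; slot 8 is free => place at 8.
561 hashes to 0; slot 0 is free => place at 0.
149 hashes to 13; slot 13 is free => place at 13.
498 hashes to 5; slot 5 is free => place at 5.
924 hashes to 6; slot 6 is free => place at 6.
74 hashes to 6, h2=11; 6,0 taken => place at 11.
452 hashes to 10; slot 10 is free => place at 10.
249 hashes to 11, h2=10; 11 taken => place at 4.
312 hashes to 6, h2=9; 6 taken => place at 15.
142 hashes to 6, h2=15; 6,4 taken => place at 2.
480 hashes to 4, h2=1; 4,5,6 taken => place at 7.
Table: [561, -, 142, -, 249, 498, 924, 480, 586, -, 452, 74, -, 149, -, 312, -]
Lookup 691: h=11, h2=4, probe 11,15,2,6,10,14 → slot 14 empty, not found.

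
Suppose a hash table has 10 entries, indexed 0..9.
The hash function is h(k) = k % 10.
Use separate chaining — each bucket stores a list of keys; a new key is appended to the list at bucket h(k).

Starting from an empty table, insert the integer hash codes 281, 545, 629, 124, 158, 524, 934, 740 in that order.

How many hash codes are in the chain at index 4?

3

281 → bucket 1
545 → bucket 5
629 → bucket 9
124 → bucket 4
158 → bucket 8
524 → bucket 4 (collision)
934 → bucket 4 (collision)
740 → bucket 0
Final buckets:
0: 740
1: 281
2: —
3: —
4: 124 -> 524 -> 934
5: 545
6: —
7: —
8: 158
9: 629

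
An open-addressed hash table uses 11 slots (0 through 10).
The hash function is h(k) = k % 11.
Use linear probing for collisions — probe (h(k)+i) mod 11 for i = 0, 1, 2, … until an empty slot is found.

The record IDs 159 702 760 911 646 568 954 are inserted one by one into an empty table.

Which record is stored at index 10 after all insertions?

911

159 hashes to 5; slot 5 is free -> place at 5.
702 hashes to 9; slot 9 is free -> place at 9.
760 hashes to 1; slot 1 is free -> place at 1.
911 hashes to 9; 9 taken -> place at 10.
646 hashes to 8; slot 8 is free -> place at 8.
568 hashes to 7; slot 7 is free -> place at 7.
954 hashes to 8; 8,9,10 taken -> place at 0.
Table: [954, 760, -, -, -, 159, -, 568, 646, 702, 911]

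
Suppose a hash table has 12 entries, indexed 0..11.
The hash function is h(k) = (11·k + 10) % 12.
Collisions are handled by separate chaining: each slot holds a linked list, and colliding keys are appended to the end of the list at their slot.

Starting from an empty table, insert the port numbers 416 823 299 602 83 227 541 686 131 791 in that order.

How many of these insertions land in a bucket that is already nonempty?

5

Insert 416: h=2, bucket 2 empty → new chain.
Insert 823: h=3, bucket 3 empty → new chain.
Insert 299: h=11, bucket 11 empty → new chain.
Insert 602: h=8, bucket 8 empty → new chain.
Insert 83: h=11, bucket 11 nonempty → append to chain.
Insert 227: h=11, bucket 11 nonempty → append to chain.
Insert 541: h=9, bucket 9 empty → new chain.
Insert 686: h=8, bucket 8 nonempty → append to chain.
Insert 131: h=11, bucket 11 nonempty → append to chain.
Insert 791: h=11, bucket 11 nonempty → append to chain.
Final buckets:
0: _
1: _
2: 416
3: 823
4: _
5: _
6: _
7: _
8: 602 -> 686
9: 541
10: _
11: 299 -> 83 -> 227 -> 131 -> 791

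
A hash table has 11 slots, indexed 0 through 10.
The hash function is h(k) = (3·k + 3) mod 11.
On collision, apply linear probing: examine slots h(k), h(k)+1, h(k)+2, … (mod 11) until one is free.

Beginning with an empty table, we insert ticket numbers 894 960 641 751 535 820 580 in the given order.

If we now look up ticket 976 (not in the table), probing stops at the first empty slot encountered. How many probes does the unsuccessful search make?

3

894 hashes to 1; slot 1 is free => place at 1.
960 hashes to 1; 1 taken => place at 2.
641 hashes to 1; 1,2 taken => place at 3.
751 hashes to 1; 1,2,3 taken => place at 4.
535 hashes to 2; 2,3,4 taken => place at 5.
820 hashes to 10; slot 10 is free => place at 10.
580 hashes to 5; 5 taken => place at 6.
Table: [., 894, 960, 641, 751, 535, 580, ., ., ., 820]
Lookup 976: h=5, probe 5,6,7 → slot 7 empty, not found.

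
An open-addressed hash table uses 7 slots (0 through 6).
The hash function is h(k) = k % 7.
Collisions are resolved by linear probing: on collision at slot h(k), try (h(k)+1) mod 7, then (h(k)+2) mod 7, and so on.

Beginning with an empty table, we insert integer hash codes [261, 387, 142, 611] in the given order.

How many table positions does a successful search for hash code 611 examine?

4

261 hashes to 2; slot 2 is free => place at 2.
387 hashes to 2; 2 taken => place at 3.
142 hashes to 2; 2,3 taken => place at 4.
611 hashes to 2; 2,3,4 taken => place at 5.
Table: [_, _, 261, 387, 142, 611, _]
Lookup 611: h=2, probe 2,3,4,5 → found at 5.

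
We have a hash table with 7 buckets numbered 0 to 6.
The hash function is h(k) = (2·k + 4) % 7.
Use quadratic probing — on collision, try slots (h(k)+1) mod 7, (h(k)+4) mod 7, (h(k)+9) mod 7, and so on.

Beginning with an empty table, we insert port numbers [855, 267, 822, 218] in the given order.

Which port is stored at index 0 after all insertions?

855 hashes to 6; slot 6 is free => place at 6.
267 hashes to 6; 6 taken => place at 0.
822 hashes to 3; slot 3 is free => place at 3.
218 hashes to 6; 6,0,3 taken => place at 1.
Table: [267, 218, _, 822, _, _, 855]

267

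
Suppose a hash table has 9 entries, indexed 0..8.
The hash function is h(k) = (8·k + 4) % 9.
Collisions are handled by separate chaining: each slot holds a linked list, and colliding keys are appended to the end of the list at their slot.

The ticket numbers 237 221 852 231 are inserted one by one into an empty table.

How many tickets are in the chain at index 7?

2

Insert 237: h=1, bucket 1 empty → new chain.
Insert 221: h=8, bucket 8 empty → new chain.
Insert 852: h=7, bucket 7 empty → new chain.
Insert 231: h=7, bucket 7 nonempty → append to chain.
Final buckets:
0: .
1: 237
2: .
3: .
4: .
5: .
6: .
7: 852 -> 231
8: 221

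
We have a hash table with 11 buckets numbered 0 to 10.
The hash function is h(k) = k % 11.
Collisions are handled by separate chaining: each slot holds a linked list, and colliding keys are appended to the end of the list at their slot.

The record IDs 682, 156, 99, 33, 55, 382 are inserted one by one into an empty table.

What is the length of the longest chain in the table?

4

682 -> bucket 0
156 -> bucket 2
99 -> bucket 0 (collision)
33 -> bucket 0 (collision)
55 -> bucket 0 (collision)
382 -> bucket 8
Final buckets:
0: 682 -> 99 -> 33 -> 55
1: ∅
2: 156
3: ∅
4: ∅
5: ∅
6: ∅
7: ∅
8: 382
9: ∅
10: ∅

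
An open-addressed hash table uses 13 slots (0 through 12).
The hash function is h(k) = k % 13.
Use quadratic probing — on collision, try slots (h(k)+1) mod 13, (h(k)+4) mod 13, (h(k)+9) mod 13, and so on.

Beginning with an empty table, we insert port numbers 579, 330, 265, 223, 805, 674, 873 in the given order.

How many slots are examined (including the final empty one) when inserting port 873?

579 hashes to 7; slot 7 is free => place at 7.
330 hashes to 5; slot 5 is free => place at 5.
265 hashes to 5; 5 taken => place at 6.
223 hashes to 2; slot 2 is free => place at 2.
805 hashes to 12; slot 12 is free => place at 12.
674 hashes to 11; slot 11 is free => place at 11.
873 hashes to 2; 2 taken => place at 3.
Table: [., ., 223, 873, ., 330, 265, 579, ., ., ., 674, 805]

2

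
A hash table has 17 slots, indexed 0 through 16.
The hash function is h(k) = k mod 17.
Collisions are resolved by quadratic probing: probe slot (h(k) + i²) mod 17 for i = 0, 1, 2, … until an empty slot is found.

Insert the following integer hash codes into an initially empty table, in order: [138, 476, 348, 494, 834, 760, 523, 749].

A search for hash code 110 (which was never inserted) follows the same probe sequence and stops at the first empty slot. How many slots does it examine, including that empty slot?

2

138: h=2 -> slot 2
476: h=0 -> slot 0
348: h=8 -> slot 8
494: h=1 -> slot 1
834: h=1, probe 1,2,5 -> slot 5
760: h=12 -> slot 12
523: h=13 -> slot 13
749: h=1, probe 1,2,5,10 -> slot 10
Table: [476, 494, 138, _, _, 834, _, _, 348, _, 749, _, 760, 523, _, _, _]
Lookup 110: h=8, probe 8,9 → slot 9 empty, not found.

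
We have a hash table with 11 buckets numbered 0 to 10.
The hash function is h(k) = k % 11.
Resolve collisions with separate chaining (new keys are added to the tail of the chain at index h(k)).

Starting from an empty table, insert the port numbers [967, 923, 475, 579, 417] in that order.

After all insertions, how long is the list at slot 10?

Insert 967: h=10, bucket 10 empty -> new chain.
Insert 923: h=10, bucket 10 nonempty -> append to chain.
Insert 475: h=2, bucket 2 empty -> new chain.
Insert 579: h=7, bucket 7 empty -> new chain.
Insert 417: h=10, bucket 10 nonempty -> append to chain.
Final buckets:
0: ∅
1: ∅
2: 475
3: ∅
4: ∅
5: ∅
6: ∅
7: 579
8: ∅
9: ∅
10: 967 -> 923 -> 417

3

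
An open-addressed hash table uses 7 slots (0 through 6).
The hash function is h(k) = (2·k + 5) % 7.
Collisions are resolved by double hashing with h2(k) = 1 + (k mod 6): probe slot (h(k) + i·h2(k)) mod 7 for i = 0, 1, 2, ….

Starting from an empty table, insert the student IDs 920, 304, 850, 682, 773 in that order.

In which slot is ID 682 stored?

5

920 hashes to 4; slot 4 is free => place at 4.
304 hashes to 4, h2=5; 4 taken => place at 2.
850 hashes to 4, h2=5; 4,2 taken => place at 0.
682 hashes to 4, h2=5; 4,2,0 taken => place at 5.
773 hashes to 4, h2=6; 4 taken => place at 3.
Table: [850, ., 304, 773, 920, 682, .]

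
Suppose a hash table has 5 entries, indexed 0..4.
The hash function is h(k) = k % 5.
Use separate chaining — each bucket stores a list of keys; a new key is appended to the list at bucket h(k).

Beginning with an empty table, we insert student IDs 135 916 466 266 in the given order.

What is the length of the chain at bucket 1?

3

135 -> bucket 0
916 -> bucket 1
466 -> bucket 1 (collision)
266 -> bucket 1 (collision)
Final buckets:
0: 135
1: 916 -> 466 -> 266
2: .
3: .
4: .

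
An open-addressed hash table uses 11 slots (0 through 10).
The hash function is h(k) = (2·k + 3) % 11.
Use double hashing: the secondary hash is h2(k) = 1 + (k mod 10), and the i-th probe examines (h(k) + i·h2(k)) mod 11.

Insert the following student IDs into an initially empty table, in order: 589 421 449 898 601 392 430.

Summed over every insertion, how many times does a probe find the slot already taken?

3

589: h=4 -> slot 4
421: h=9 -> slot 9
449: h=10 -> slot 10
898: h=6 -> slot 6
601: h=6, h2=2, probe 6,8 -> slot 8
392: h=6, h2=3, probe 6,9,1 -> slot 1
430: h=5 -> slot 5
Table: [—, 392, —, —, 589, 430, 898, —, 601, 421, 449]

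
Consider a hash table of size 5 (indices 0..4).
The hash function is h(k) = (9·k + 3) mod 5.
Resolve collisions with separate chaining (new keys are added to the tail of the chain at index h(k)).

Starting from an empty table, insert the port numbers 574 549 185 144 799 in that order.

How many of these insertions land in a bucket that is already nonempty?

3

574 → bucket 4
549 → bucket 4 (collision)
185 → bucket 3
144 → bucket 4 (collision)
799 → bucket 4 (collision)
Final buckets:
0: .
1: .
2: .
3: 185
4: 574 -> 549 -> 144 -> 799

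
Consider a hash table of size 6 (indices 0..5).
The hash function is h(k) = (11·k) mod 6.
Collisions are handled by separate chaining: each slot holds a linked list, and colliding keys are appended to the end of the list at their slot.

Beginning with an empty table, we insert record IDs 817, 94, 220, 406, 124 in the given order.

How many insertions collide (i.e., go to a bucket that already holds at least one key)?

3

Insert 817: h=5, bucket 5 empty -> new chain.
Insert 94: h=2, bucket 2 empty -> new chain.
Insert 220: h=2, bucket 2 nonempty -> append to chain.
Insert 406: h=2, bucket 2 nonempty -> append to chain.
Insert 124: h=2, bucket 2 nonempty -> append to chain.
Final buckets:
0: _
1: _
2: 94 -> 220 -> 406 -> 124
3: _
4: _
5: 817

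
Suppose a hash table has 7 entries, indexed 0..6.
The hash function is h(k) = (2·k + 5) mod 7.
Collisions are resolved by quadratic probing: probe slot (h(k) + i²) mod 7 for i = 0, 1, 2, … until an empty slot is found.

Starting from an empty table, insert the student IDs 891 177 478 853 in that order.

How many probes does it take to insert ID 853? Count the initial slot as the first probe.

891 hashes to 2; slot 2 is free => place at 2.
177 hashes to 2; 2 taken => place at 3.
478 hashes to 2; 2,3 taken => place at 6.
853 hashes to 3; 3 taken => place at 4.
Table: [., ., 891, 177, 853, ., 478]

2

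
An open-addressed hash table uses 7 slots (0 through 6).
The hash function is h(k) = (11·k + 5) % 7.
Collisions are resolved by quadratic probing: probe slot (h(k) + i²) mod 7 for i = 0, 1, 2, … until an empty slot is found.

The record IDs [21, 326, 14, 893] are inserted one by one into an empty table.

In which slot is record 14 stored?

6

21 hashes to 5; slot 5 is free => place at 5.
326 hashes to 0; slot 0 is free => place at 0.
14 hashes to 5; 5 taken => place at 6.
893 hashes to 0; 0 taken => place at 1.
Table: [326, 893, ∅, ∅, ∅, 21, 14]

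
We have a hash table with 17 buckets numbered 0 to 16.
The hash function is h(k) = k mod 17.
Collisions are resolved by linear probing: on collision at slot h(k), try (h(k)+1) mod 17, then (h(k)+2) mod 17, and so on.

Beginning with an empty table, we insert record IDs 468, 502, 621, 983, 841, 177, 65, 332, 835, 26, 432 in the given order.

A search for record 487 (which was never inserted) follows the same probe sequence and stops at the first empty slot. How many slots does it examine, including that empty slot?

468: h=9 -> slot 9
502: h=9, probe 9,10 -> slot 10
621: h=9, probe 9,10,11 -> slot 11
983: h=14 -> slot 14
841: h=8 -> slot 8
177: h=7 -> slot 7
65: h=14, probe 14,15 -> slot 15
332: h=9, probe 9,10,11,12 -> slot 12
835: h=2 -> slot 2
26: h=9, probe 9,10,11,12,13 -> slot 13
432: h=7, probe 7,8,9,10,11,12,13,14,15,16 -> slot 16
Table: [∅, ∅, 835, ∅, ∅, ∅, ∅, 177, 841, 468, 502, 621, 332, 26, 983, 65, 432]
Lookup 487: h=11, probe 11,12,13,14,15,16,0 → slot 0 empty, not found.

7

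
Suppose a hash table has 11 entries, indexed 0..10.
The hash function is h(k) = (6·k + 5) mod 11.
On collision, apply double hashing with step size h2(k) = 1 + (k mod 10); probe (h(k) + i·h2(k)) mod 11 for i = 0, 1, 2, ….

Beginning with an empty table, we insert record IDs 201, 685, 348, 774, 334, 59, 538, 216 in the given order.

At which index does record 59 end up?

Insert 201: h=1, slot 1 empty -> index 1.
Insert 685: h=1, h2=6, slot 1 occupied -> index 7.
Insert 348: h=3, slot 3 empty -> index 3.
Insert 774: h=7, h2=5, slots 7,1 occupied -> index 6.
Insert 334: h=7, h2=5, slots 7,1,6 occupied -> index 0.
Insert 59: h=7, h2=10, slots 7,6 occupied -> index 5.
Insert 538: h=10, slot 10 empty -> index 10.
Insert 216: h=3, h2=7, slots 3,10,6 occupied -> index 2.
Table: [334, 201, 216, 348, ., 59, 774, 685, ., ., 538]

5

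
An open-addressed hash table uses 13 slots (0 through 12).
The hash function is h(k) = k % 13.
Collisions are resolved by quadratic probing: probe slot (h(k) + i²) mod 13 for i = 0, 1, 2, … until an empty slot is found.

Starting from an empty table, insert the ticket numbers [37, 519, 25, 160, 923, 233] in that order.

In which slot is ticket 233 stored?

37 hashes to 11; slot 11 is free -> place at 11.
519 hashes to 12; slot 12 is free -> place at 12.
25 hashes to 12; 12 taken -> place at 0.
160 hashes to 4; slot 4 is free -> place at 4.
923 hashes to 0; 0 taken -> place at 1.
233 hashes to 12; 12,0 taken -> place at 3.
Table: [25, 923, ∅, 233, 160, ∅, ∅, ∅, ∅, ∅, ∅, 37, 519]

3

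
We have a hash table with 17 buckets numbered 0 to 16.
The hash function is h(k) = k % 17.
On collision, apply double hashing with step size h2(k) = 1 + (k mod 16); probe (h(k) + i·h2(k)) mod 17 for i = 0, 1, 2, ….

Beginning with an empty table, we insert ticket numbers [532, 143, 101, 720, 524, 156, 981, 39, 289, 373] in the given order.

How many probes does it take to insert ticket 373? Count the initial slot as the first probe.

3

532: h=5 -> slot 5
143: h=7 -> slot 7
101: h=16 -> slot 16
720: h=6 -> slot 6
524: h=14 -> slot 14
156: h=3 -> slot 3
981: h=12 -> slot 12
39: h=5, h2=8, probe 5,13 -> slot 13
289: h=0 -> slot 0
373: h=16, h2=6, probe 16,5,11 -> slot 11
Table: [289, —, —, 156, —, 532, 720, 143, —, —, —, 373, 981, 39, 524, —, 101]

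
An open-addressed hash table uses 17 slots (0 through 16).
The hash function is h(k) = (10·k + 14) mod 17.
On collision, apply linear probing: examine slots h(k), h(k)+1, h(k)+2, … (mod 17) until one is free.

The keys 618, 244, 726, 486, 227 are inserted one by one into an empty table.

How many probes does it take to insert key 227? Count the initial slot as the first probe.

618 hashes to 6; slot 6 is free → place at 6.
244 hashes to 6; 6 taken → place at 7.
726 hashes to 15; slot 15 is free → place at 15.
486 hashes to 12; slot 12 is free → place at 12.
227 hashes to 6; 6,7 taken → place at 8.
Table: [_, _, _, _, _, _, 618, 244, 227, _, _, _, 486, _, _, 726, _]

3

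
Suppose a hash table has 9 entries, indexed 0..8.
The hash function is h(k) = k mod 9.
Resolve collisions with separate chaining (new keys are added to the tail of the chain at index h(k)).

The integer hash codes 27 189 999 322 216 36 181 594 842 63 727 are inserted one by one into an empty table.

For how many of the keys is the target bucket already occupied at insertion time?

7

Insert 27: h=0, bucket 0 empty -> new chain.
Insert 189: h=0, bucket 0 nonempty -> append to chain.
Insert 999: h=0, bucket 0 nonempty -> append to chain.
Insert 322: h=7, bucket 7 empty -> new chain.
Insert 216: h=0, bucket 0 nonempty -> append to chain.
Insert 36: h=0, bucket 0 nonempty -> append to chain.
Insert 181: h=1, bucket 1 empty -> new chain.
Insert 594: h=0, bucket 0 nonempty -> append to chain.
Insert 842: h=5, bucket 5 empty -> new chain.
Insert 63: h=0, bucket 0 nonempty -> append to chain.
Insert 727: h=7, bucket 7 nonempty -> append to chain.
Final buckets:
0: 27 -> 189 -> 999 -> 216 -> 36 -> 594 -> 63
1: 181
2: -
3: -
4: -
5: 842
6: -
7: 322 -> 727
8: -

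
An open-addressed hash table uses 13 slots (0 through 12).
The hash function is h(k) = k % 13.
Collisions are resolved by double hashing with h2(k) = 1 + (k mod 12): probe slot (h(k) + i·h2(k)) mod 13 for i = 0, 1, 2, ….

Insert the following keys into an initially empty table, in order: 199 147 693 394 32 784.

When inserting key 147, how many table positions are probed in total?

Insert 199: h=4, slot 4 empty => index 4.
Insert 147: h=4, h2=4, slot 4 occupied => index 8.
Insert 693: h=4, h2=10, slot 4 occupied => index 1.
Insert 394: h=4, h2=11, slot 4 occupied => index 2.
Insert 32: h=6, slot 6 empty => index 6.
Insert 784: h=4, h2=5, slot 4 occupied => index 9.
Table: [-, 693, 394, -, 199, -, 32, -, 147, 784, -, -, -]

2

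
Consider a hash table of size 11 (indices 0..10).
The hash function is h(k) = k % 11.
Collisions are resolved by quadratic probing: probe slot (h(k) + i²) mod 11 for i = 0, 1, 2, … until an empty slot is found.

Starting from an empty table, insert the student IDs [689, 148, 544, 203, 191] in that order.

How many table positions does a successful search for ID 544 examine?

Insert 689: h=7, slot 7 empty => index 7.
Insert 148: h=5, slot 5 empty => index 5.
Insert 544: h=5, slot 5 occupied => index 6.
Insert 203: h=5, slots 5,6 occupied => index 9.
Insert 191: h=4, slot 4 empty => index 4.
Table: [-, -, -, -, 191, 148, 544, 689, -, 203, -]
Lookup 544: h=5, probe 5,6 → found at 6.

2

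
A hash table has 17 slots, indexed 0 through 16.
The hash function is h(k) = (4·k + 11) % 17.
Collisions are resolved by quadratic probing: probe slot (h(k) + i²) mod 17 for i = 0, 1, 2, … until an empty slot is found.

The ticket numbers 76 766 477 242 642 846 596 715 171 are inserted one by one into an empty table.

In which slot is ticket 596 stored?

2

Insert 76: h=9, slot 9 empty -> index 9.
Insert 766: h=15, slot 15 empty -> index 15.
Insert 477: h=15, slot 15 occupied -> index 16.
Insert 242: h=10, slot 10 empty -> index 10.
Insert 642: h=12, slot 12 empty -> index 12.
Insert 846: h=12, slot 12 occupied -> index 13.
Insert 596: h=15, slots 15,16 occupied -> index 2.
Insert 715: h=15, slots 15,16,2 occupied -> index 7.
Insert 171: h=15, slots 15,16,2,7 occupied -> index 14.
Table: [-, -, 596, -, -, -, -, 715, -, 76, 242, -, 642, 846, 171, 766, 477]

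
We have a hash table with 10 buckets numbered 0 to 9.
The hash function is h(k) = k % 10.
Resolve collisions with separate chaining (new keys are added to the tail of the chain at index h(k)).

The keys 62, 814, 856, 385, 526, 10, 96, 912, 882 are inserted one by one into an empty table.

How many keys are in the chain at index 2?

3

62 → bucket 2
814 → bucket 4
856 → bucket 6
385 → bucket 5
526 → bucket 6 (collision)
10 → bucket 0
96 → bucket 6 (collision)
912 → bucket 2 (collision)
882 → bucket 2 (collision)
Final buckets:
0: 10
1: .
2: 62 -> 912 -> 882
3: .
4: 814
5: 385
6: 856 -> 526 -> 96
7: .
8: .
9: .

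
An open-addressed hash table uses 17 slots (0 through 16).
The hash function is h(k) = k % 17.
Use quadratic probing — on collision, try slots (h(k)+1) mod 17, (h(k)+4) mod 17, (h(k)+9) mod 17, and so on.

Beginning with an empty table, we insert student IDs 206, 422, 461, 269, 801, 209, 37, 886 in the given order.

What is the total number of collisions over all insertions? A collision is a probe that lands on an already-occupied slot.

8

Insert 206: h=2, slot 2 empty → index 2.
Insert 422: h=14, slot 14 empty → index 14.
Insert 461: h=2, slot 2 occupied → index 3.
Insert 269: h=14, slot 14 occupied → index 15.
Insert 801: h=2, slots 2,3 occupied → index 6.
Insert 209: h=5, slot 5 empty → index 5.
Insert 37: h=3, slot 3 occupied → index 4.
Insert 886: h=2, slots 2,3,6 occupied → index 11.
Table: [., ., 206, 461, 37, 209, 801, ., ., ., ., 886, ., ., 422, 269, .]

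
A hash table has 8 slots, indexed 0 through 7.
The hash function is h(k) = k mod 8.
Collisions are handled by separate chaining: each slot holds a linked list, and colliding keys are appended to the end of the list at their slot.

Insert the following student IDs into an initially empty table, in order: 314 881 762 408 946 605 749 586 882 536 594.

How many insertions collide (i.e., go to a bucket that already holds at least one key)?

314 -> bucket 2
881 -> bucket 1
762 -> bucket 2 (collision)
408 -> bucket 0
946 -> bucket 2 (collision)
605 -> bucket 5
749 -> bucket 5 (collision)
586 -> bucket 2 (collision)
882 -> bucket 2 (collision)
536 -> bucket 0 (collision)
594 -> bucket 2 (collision)
Final buckets:
0: 408 -> 536
1: 881
2: 314 -> 762 -> 946 -> 586 -> 882 -> 594
3: -
4: -
5: 605 -> 749
6: -
7: -

7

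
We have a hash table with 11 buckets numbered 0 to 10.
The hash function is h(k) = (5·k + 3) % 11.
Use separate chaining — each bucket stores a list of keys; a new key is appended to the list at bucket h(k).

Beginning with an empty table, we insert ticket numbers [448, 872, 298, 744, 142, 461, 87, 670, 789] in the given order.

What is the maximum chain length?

Insert 448: h=10, bucket 10 empty → new chain.
Insert 872: h=7, bucket 7 empty → new chain.
Insert 298: h=8, bucket 8 empty → new chain.
Insert 744: h=5, bucket 5 empty → new chain.
Insert 142: h=9, bucket 9 empty → new chain.
Insert 461: h=9, bucket 9 nonempty → append to chain.
Insert 87: h=9, bucket 9 nonempty → append to chain.
Insert 670: h=9, bucket 9 nonempty → append to chain.
Insert 789: h=10, bucket 10 nonempty → append to chain.
Final buckets:
0: ∅
1: ∅
2: ∅
3: ∅
4: ∅
5: 744
6: ∅
7: 872
8: 298
9: 142 -> 461 -> 87 -> 670
10: 448 -> 789

4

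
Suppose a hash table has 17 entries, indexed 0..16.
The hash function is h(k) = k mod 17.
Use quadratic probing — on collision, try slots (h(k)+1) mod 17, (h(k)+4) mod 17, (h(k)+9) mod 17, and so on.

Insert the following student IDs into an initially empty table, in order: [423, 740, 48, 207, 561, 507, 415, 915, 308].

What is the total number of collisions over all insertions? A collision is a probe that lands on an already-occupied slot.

423: h=15 => slot 15
740: h=9 => slot 9
48: h=14 => slot 14
207: h=3 => slot 3
561: h=0 => slot 0
507: h=14, probe 14,15,1 => slot 1
415: h=7 => slot 7
915: h=14, probe 14,15,1,6 => slot 6
308: h=2 => slot 2
Table: [561, 507, 308, 207, _, _, 915, 415, _, 740, _, _, _, _, 48, 423, _]

5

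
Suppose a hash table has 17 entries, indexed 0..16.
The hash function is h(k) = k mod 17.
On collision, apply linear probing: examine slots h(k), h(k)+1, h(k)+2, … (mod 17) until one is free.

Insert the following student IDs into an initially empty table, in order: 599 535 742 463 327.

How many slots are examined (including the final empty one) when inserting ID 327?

599 hashes to 4; slot 4 is free → place at 4.
535 hashes to 8; slot 8 is free → place at 8.
742 hashes to 11; slot 11 is free → place at 11.
463 hashes to 4; 4 taken → place at 5.
327 hashes to 4; 4,5 taken → place at 6.
Table: [∅, ∅, ∅, ∅, 599, 463, 327, ∅, 535, ∅, ∅, 742, ∅, ∅, ∅, ∅, ∅]

3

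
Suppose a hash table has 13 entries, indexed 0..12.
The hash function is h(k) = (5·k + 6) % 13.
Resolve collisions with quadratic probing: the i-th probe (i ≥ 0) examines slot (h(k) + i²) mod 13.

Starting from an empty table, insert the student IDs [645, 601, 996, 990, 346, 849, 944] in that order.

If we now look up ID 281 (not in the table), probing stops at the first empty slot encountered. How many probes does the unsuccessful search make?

Insert 645: h=7, slot 7 empty => index 7.
Insert 601: h=8, slot 8 empty => index 8.
Insert 996: h=7, slots 7,8 occupied => index 11.
Insert 990: h=3, slot 3 empty => index 3.
Insert 346: h=7, slots 7,8,11,3 occupied => index 10.
Insert 849: h=0, slot 0 empty => index 0.
Insert 944: h=7, slots 7,8,11,3,10 occupied => index 6.
Table: [849, -, -, 990, -, -, 944, 645, 601, -, 346, 996, -]
Lookup 281: h=7, probe 7,8,11,3,10,6,4 → slot 4 empty, not found.

7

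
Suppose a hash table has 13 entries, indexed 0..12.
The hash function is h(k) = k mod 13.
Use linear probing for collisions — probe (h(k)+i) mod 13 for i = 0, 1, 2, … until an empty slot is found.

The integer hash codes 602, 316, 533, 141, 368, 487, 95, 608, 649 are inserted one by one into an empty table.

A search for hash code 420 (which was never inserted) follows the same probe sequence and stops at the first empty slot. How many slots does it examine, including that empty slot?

602 hashes to 4; slot 4 is free → place at 4.
316 hashes to 4; 4 taken → place at 5.
533 hashes to 0; slot 0 is free → place at 0.
141 hashes to 11; slot 11 is free → place at 11.
368 hashes to 4; 4,5 taken → place at 6.
487 hashes to 6; 6 taken → place at 7.
95 hashes to 4; 4,5,6,7 taken → place at 8.
608 hashes to 10; slot 10 is free → place at 10.
649 hashes to 12; slot 12 is free → place at 12.
Table: [533, _, _, _, 602, 316, 368, 487, 95, _, 608, 141, 649]
Lookup 420: h=4, probe 4,5,6,7,8,9 → slot 9 empty, not found.

6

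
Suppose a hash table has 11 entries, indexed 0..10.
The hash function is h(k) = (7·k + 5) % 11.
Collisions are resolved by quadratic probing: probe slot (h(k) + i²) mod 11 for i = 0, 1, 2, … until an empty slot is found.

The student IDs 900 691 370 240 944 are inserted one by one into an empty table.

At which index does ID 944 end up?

0

Insert 900: h=2, slot 2 empty -> index 2.
Insert 691: h=2, slot 2 occupied -> index 3.
Insert 370: h=10, slot 10 empty -> index 10.
Insert 240: h=2, slots 2,3 occupied -> index 6.
Insert 944: h=2, slots 2,3,6 occupied -> index 0.
Table: [944, _, 900, 691, _, _, 240, _, _, _, 370]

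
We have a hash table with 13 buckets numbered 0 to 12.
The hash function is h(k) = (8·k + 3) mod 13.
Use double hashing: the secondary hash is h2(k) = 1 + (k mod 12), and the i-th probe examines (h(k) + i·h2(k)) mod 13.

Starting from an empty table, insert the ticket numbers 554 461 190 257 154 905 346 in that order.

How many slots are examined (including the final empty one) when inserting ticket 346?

4

554: h=2 => slot 2
461: h=12 => slot 12
190: h=2, h2=11, probe 2,0 => slot 0
257: h=5 => slot 5
154: h=0, h2=11, probe 0,11 => slot 11
905: h=2, h2=6, probe 2,8 => slot 8
346: h=2, h2=11, probe 2,0,11,9 => slot 9
Table: [190, ., 554, ., ., 257, ., ., 905, 346, ., 154, 461]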